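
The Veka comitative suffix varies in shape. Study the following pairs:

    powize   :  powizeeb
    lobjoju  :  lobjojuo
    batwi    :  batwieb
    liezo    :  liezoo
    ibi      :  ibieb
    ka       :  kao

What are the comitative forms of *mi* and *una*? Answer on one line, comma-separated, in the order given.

The suffix is conditioned by the last vowel: -eb when the last vowel of the stem is a front vowel (*powize*, *batwi*, *ibi*); -o when the last vowel of the stem is a back vowel (*lobjoju*, *liezo*, *ka*).
The last vowel of *mi* is /i/, which is a front vowel, so the suffix is -eb, giving *mieb*.
The last vowel of *una* is /a/, which is a back vowel, so the suffix is -o, giving *unao*.

mieb, unao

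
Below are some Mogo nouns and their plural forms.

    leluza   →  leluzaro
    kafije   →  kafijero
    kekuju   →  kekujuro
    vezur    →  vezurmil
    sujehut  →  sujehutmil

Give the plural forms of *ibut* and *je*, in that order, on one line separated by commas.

Looking at the final sound of each stem: -mil when the stem ends in a consonant (*vezur*, *sujehut*); -ro when the stem ends in a vowel (*leluza*, *kafije*, *kekuju*).
Since the final sound of *ibut* is /t/ (a consonant), it takes -mil, giving *ibutmil*.
Since the final sound of *je* is /e/ (a vowel), it takes -ro, giving *jero*.

ibutmil, jero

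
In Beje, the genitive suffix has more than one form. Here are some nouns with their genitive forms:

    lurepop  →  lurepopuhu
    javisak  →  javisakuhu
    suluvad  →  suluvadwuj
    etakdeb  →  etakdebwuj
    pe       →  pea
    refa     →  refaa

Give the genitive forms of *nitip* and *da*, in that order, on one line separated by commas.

The alternation tracks the final sound of the stem — -uhu when the stem ends in a voiceless consonant (*lurepop*, *javisak*); -wuj when the stem ends in a voiced consonant (*suluvad*, *etakdeb*); -a when the stem ends in a vowel (*pe*, *refa*).
*nitip* — final sound /p/ (a voiceless consonant) → -uhu → *nitipuhu*.
Since the final sound of *da* is /a/ (a vowel), it takes -a, giving *daa*.

nitipuhu, daa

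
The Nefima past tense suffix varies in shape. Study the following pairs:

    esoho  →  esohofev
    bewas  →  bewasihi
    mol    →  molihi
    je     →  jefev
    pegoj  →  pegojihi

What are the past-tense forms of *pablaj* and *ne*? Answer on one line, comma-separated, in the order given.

pablajihi, nefev

Looking at the final sound of each stem: -ihi when the stem ends in a consonant (*bewas*, *mol*, *pegoj*); -fev when the stem ends in a vowel (*esoho*, *je*).
*pablaj* — final sound /j/ (a consonant) → -ihi → *pablajihi*.
The final sound of *ne* is /e/, which is a vowel, so the suffix is -fev, giving *nefev*.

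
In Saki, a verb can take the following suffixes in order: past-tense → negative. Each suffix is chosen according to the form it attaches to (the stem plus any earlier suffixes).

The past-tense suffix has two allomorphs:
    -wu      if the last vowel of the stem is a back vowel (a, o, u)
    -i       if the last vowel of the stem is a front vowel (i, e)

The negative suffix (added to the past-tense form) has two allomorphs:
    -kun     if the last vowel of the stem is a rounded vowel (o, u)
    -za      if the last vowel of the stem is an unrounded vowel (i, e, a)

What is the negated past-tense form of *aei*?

aeiiza

*aei*: last vowel = /i/, a front vowel → -i → *aeii*.
The past-tense form *aeii*: last vowel = /i/, an unrounded vowel → -za → *aeiiza*.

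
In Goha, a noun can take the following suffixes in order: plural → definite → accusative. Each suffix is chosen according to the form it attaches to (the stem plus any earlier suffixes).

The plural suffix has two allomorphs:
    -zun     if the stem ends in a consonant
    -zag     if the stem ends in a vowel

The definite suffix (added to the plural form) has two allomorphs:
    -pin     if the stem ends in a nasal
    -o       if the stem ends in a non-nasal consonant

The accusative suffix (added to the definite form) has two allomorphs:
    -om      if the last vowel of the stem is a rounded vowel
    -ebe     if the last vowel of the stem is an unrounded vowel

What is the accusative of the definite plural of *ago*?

agozagoom

The final sound of *ago* is /o/, which is a vowel, so the plural suffix is -zag, giving *agozag*.
Since the final consonant of the plural form *agozag* is /g/ (non-nasal), it takes -o, giving *agozago*.
The definite form *agozago*: last vowel = /o/, a rounded vowel → -om → *agozagoom*.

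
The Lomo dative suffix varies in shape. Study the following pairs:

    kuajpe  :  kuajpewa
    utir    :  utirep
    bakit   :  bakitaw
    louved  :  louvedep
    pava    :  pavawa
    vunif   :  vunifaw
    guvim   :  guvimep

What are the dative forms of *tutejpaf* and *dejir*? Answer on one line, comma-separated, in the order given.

tutejpafaw, dejirep

The pattern is voicing of the final sound: -aw when the stem ends in a voiceless consonant (*bakit*, *vunif*); -ep when the stem ends in a voiced consonant (*utir*, *louved*, *guvim*); -wa when the stem ends in a vowel (*kuajpe*, *pava*).
The final sound of *tutejpaf* is /f/, which is a voiceless consonant, so the suffix is -aw, giving *tutejpafaw*.
Since the final sound of *dejir* is /r/ (a voiced consonant), it takes -ep, giving *dejirep*.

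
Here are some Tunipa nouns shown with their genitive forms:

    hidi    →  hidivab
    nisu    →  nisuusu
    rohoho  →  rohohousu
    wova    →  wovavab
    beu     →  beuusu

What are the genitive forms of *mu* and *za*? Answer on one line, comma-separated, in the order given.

Looking at the last vowel of each stem: -usu when the last vowel of the stem is a rounded vowel (*nisu*, *rohoho*, *beu*); -vab when the last vowel of the stem is an unrounded vowel (*hidi*, *wova*).
The last vowel of *mu* is /u/, which is a rounded vowel, so the suffix is -usu, giving *muusu*.
Since the last vowel of *za* is /a/ (an unrounded vowel), it takes -vab, giving *zavab*.

muusu, zavab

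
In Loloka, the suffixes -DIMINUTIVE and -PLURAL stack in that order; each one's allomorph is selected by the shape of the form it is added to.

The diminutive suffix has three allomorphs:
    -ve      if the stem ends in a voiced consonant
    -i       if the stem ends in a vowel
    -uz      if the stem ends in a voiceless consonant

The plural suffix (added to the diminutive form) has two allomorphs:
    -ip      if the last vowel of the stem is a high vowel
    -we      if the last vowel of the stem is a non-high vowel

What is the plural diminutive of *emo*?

The final sound of *emo* is /o/, which is a vowel, so the diminutive suffix is -i, giving *emoi*.
The diminutive form *emoi* — last vowel /i/ (a high vowel) → -ip → *emoiip*.

emoiip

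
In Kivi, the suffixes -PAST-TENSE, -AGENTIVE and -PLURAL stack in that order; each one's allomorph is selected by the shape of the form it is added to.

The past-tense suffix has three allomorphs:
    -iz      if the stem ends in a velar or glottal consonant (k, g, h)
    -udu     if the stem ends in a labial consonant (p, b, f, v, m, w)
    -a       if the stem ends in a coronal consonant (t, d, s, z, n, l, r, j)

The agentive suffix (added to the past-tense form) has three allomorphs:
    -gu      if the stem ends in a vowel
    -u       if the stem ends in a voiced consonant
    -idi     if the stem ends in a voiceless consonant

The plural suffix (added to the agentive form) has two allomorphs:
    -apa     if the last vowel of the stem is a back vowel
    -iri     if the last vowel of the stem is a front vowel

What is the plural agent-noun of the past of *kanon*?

kanonaguapa

The final consonant of *kanon* is /n/, which is coronal, so the past-tense suffix is -a, giving *kanona*.
The past-tense form *kanona* — final sound /a/ (a vowel) → -gu → *kanonagu*.
The agentive form *kanonagu* — last vowel /u/ (a back vowel) → -apa → *kanonaguapa*.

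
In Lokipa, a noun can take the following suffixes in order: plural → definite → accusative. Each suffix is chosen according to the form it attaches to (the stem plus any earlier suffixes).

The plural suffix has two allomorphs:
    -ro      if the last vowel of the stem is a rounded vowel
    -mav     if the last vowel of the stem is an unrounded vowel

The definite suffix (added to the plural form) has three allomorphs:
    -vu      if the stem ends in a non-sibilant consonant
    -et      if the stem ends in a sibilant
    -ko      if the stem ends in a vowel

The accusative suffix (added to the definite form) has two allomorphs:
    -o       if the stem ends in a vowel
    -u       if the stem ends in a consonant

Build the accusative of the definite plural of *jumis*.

*jumis*: last vowel = /i/, an unrounded vowel → -mav → *jumismav*.
Since the final sound of the plural form *jumismav* is /v/ (a non-sibilant consonant), it takes -vu, giving *jumismavvu*.
Since the final sound of the definite form *jumismavvu* is /u/ (a vowel), it takes -o, giving *jumismavvuo*.

jumismavvuo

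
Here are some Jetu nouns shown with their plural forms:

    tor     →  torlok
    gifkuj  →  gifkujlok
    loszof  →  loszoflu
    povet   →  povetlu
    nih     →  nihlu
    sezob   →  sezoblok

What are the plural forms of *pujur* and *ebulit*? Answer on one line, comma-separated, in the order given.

pujurlok, ebulitlu

The pattern is voicing of the final consonant: -lu when the stem ends in a voiceless consonant (*loszof*, *povet*, *nih*); -lok when the stem ends in a voiced consonant (*tor*, *gifkuj*, *sezob*).
*pujur*: final consonant = /r/, voiced → -lok → *pujurlok*.
*ebulit*: final consonant = /t/, voiceless → -lu → *ebulitlu*.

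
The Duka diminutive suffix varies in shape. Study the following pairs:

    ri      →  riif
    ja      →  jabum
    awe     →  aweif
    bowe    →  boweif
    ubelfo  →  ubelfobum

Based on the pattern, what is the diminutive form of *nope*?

nopeif

The alternation tracks the last vowel of the stem — -if when the last vowel of the stem is a front vowel (*ri*, *awe*, *bowe*); -bum when the last vowel of the stem is a back vowel (*ja*, *ubelfo*).
*nope*: last vowel = /e/, a front vowel → -if → *nopeif*.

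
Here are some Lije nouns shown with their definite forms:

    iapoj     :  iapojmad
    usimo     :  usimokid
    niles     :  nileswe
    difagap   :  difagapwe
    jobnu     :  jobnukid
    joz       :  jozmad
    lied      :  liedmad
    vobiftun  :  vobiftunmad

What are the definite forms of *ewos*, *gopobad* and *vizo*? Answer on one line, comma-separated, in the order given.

ewoswe, gopobadmad, vizokid

Looking at the final sound of each stem: -we when the stem ends in a voiceless consonant (*niles*, *difagap*); -mad when the stem ends in a voiced consonant (*iapoj*, *joz*, *lied*, *vobiftun*); -kid when the stem ends in a vowel (*usimo*, *jobnu*).
Since the final sound of *ewos* is /s/ (a voiceless consonant), it takes -we, giving *ewoswe*.
Since the final sound of *gopobad* is /d/ (a voiced consonant), it takes -mad, giving *gopobadmad*.
*vizo*: final sound = /o/, a vowel → -kid → *vizokid*.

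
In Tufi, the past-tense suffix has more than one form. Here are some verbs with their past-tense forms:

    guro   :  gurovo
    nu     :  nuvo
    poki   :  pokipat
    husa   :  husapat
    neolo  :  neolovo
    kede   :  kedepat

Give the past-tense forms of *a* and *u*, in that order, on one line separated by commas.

apat, uvo

The alternation tracks the last vowel of the stem — -vo when the last vowel of the stem is a rounded vowel (*guro*, *nu*, *neolo*); -pat when the last vowel of the stem is an unrounded vowel (*poki*, *husa*, *kede*).
Since the last vowel of *a* is /a/ (an unrounded vowel), it takes -pat, giving *apat*.
The last vowel of *u* is /u/, which is a rounded vowel, so the suffix is -vo, giving *uvo*.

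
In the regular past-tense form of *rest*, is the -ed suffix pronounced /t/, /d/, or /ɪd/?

The stem *rest* ends in /t/ or /d/.
The -ed suffix is realized as /ɪd/ after /t, d/; as /t/ after other voiceless consonants; and as /d/ after other voiced sounds.
So -ed on *rest* is pronounced /ɪd/.

/ɪd/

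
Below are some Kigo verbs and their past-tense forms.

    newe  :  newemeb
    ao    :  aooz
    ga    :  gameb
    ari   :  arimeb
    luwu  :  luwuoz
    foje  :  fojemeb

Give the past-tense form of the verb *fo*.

fooz

Looking at the last vowel of each stem: -oz when the last vowel of the stem is a rounded vowel (*ao*, *luwu*); -meb when the last vowel of the stem is an unrounded vowel (*newe*, *ga*, *ari*, *foje*).
*fo*: last vowel = /o/, a rounded vowel → -oz → *fooz*.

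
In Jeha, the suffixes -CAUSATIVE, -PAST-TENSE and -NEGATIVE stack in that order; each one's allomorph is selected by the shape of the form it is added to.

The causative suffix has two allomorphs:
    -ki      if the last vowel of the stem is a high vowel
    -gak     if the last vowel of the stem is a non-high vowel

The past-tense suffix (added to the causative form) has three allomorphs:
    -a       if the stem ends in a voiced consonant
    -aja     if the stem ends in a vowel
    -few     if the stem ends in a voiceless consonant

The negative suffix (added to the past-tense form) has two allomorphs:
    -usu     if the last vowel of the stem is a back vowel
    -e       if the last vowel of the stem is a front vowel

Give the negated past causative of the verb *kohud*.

kohudkiajausu

The last vowel of *kohud* is /u/, which is a high vowel, so the causative suffix is -ki, giving *kohudki*.
The final sound of the causative form *kohudki* is /i/, which is a vowel, so the past-tense suffix is -aja, giving *kohudkiaja*.
Since the last vowel of the past-tense form *kohudkiaja* is /a/ (a back vowel), it takes -usu, giving *kohudkiajausu*.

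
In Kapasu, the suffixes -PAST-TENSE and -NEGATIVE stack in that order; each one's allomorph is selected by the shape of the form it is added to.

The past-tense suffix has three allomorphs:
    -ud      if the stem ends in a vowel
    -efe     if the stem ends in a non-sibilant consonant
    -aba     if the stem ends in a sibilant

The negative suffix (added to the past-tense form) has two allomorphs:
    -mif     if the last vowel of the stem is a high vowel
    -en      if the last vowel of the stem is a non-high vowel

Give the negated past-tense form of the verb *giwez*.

giwezabaen

Since the final sound of *giwez* is /z/ (a sibilant), it takes -aba, giving *giwezaba*.
Since the last vowel of the past-tense form *giwezaba* is /a/ (a non-high vowel), it takes -en, giving *giwezabaen*.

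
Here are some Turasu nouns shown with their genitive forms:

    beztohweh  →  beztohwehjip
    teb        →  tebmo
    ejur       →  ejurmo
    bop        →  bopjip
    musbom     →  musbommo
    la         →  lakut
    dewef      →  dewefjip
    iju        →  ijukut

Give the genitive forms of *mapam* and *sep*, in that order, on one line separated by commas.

The suffix is conditioned by the final sound: -jip when the stem ends in a voiceless consonant (*beztohweh*, *bop*, *dewef*); -mo when the stem ends in a voiced consonant (*teb*, *ejur*, *musbom*); -kut when the stem ends in a vowel (*la*, *iju*).
*mapam*: final sound = /m/, a voiced consonant → -mo → *mapammo*.
Since the final sound of *sep* is /p/ (a voiceless consonant), it takes -jip, giving *sepjip*.

mapammo, sepjip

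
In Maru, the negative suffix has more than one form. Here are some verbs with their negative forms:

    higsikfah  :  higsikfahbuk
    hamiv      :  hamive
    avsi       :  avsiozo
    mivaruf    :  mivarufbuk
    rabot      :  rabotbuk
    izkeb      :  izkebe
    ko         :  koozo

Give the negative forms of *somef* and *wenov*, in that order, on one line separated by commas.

somefbuk, wenove

The pattern is voicing of the final sound: -buk when the stem ends in a voiceless consonant (*higsikfah*, *mivaruf*, *rabot*); -e when the stem ends in a voiced consonant (*hamiv*, *izkeb*); -ozo when the stem ends in a vowel (*avsi*, *ko*).
Since the final sound of *somef* is /f/ (a voiceless consonant), it takes -buk, giving *somefbuk*.
*wenov* — final sound /v/ (a voiced consonant) → -e → *wenove*.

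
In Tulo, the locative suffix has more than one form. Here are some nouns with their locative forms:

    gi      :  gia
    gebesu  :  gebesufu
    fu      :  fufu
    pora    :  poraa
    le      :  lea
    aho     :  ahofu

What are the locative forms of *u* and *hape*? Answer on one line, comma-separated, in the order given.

Looking at the last vowel of each stem: -fu when the last vowel of the stem is a rounded vowel (*gebesu*, *fu*, *aho*); -a when the last vowel of the stem is an unrounded vowel (*gi*, *pora*, *le*).
*u* — last vowel /u/ (a rounded vowel) → -fu → *ufu*.
The last vowel of *hape* is /e/, which is an unrounded vowel, so the suffix is -a, giving *hapea*.

ufu, hapea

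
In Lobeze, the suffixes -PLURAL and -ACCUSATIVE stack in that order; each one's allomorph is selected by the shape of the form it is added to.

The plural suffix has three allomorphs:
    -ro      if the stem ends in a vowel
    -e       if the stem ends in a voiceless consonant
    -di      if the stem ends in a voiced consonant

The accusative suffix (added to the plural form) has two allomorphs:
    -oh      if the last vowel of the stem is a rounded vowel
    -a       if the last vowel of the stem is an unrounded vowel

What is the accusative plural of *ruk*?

*ruk*: final sound = /k/, a voiceless consonant → -e → *ruke*.
The plural form *ruke*: last vowel = /e/, an unrounded vowel → -a → *rukea*.

rukea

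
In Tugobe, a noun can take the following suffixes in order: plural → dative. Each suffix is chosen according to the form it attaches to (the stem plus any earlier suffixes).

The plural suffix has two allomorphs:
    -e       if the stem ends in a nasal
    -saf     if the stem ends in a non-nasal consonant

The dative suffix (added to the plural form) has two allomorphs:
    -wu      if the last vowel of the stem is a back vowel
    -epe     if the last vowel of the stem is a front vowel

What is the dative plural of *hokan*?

The final consonant of *hokan* is /n/, which is a nasal, so the plural suffix is -e, giving *hokane*.
The plural form *hokane* — last vowel /e/ (a front vowel) → -epe → *hokaneepe*.

hokaneepe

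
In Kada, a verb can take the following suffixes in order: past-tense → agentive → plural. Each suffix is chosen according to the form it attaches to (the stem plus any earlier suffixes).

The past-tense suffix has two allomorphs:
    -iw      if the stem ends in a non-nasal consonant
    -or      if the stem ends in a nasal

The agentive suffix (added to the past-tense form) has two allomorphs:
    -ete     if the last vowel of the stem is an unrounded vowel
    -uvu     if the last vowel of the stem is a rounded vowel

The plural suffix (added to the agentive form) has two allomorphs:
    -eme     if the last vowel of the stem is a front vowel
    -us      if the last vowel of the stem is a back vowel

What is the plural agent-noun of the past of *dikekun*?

dikekunoruvuus

*dikekun*: final consonant = /n/, a nasal → -or → *dikekunor*.
Since the last vowel of the past-tense form *dikekunor* is /o/ (a rounded vowel), it takes -uvu, giving *dikekunoruvu*.
The last vowel of the agentive form *dikekunoruvu* is /u/, which is a back vowel, so the plural suffix is -us, giving *dikekunoruvuus*.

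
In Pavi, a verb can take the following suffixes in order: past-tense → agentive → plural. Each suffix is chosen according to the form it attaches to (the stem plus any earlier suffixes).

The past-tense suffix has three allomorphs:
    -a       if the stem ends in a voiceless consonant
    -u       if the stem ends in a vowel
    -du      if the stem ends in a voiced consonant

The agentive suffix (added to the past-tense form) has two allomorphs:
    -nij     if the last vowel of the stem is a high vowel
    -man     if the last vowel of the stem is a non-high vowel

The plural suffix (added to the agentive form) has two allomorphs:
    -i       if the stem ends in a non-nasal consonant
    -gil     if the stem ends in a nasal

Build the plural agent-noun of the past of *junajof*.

*junajof* — final sound /f/ (a voiceless consonant) → -a → *junajofa*.
Since the last vowel of the past-tense form *junajofa* is /a/ (a non-high vowel), it takes -man, giving *junajofaman*.
The agentive form *junajofaman*: final consonant = /n/, a nasal → -gil → *junajofamangil*.

junajofamangil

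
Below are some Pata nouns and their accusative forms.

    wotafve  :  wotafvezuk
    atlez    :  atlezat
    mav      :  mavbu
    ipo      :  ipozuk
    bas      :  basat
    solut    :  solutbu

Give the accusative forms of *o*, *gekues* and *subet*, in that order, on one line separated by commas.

ozuk, gekuesat, subetbu

The pattern is sibilance of the final sound: -at when the stem ends in a sibilant (*atlez*, *bas*); -bu when the stem ends in a non-sibilant consonant (*mav*, *solut*); -zuk when the stem ends in a vowel (*wotafve*, *ipo*).
Since the final sound of *o* is /o/ (a vowel), it takes -zuk, giving *ozuk*.
*gekues* — final sound /s/ (a sibilant) → -at → *gekuesat*.
Since the final sound of *subet* is /t/ (a non-sibilant consonant), it takes -bu, giving *subetbu*.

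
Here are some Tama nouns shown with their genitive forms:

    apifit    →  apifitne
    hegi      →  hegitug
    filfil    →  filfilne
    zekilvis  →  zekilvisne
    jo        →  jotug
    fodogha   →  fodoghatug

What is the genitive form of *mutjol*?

mutjolne

Looking at the final sound of each stem: -ne when the stem ends in a consonant (*apifit*, *filfil*, *zekilvis*); -tug when the stem ends in a vowel (*hegi*, *jo*, *fodogha*).
*mutjol*: final sound = /l/, a consonant → -ne → *mutjolne*.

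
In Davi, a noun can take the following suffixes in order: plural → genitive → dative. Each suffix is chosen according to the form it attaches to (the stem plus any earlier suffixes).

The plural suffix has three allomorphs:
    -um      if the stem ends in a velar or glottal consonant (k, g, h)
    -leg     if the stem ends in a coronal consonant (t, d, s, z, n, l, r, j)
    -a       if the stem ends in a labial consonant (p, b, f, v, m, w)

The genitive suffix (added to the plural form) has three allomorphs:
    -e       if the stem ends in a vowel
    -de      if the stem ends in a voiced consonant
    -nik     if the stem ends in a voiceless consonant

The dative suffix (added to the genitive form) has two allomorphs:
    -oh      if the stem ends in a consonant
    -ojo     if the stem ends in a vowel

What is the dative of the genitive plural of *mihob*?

mihobaeojo

Since the final consonant of *mihob* is /b/ (labial), it takes -a, giving *mihoba*.
The plural form *mihoba*: final sound = /a/, a vowel → -e → *mihobae*.
The genitive form *mihobae*: final sound = /e/, a vowel → -ojo → *mihobaeojo*.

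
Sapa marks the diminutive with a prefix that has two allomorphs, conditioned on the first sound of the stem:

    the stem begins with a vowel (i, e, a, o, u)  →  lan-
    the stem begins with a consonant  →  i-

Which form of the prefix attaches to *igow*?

*igow*: first sound = /i/, a vowel → lan-.

lan-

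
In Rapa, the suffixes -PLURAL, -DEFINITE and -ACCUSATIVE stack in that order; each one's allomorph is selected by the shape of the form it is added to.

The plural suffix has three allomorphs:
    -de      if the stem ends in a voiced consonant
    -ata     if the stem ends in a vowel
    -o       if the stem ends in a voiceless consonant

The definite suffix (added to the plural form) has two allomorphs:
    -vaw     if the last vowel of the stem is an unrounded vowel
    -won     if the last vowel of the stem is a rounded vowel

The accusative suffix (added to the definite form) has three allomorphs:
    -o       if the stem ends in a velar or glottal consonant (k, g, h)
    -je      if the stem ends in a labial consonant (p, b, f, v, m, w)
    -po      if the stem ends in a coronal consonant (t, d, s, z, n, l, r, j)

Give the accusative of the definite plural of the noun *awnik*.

awnikowonpo

Since the final sound of *awnik* is /k/ (a voiceless consonant), it takes -o, giving *awniko*.
The plural form *awniko*: last vowel = /o/, a rounded vowel → -won → *awnikowon*.
Since the final consonant of the definite form *awnikowon* is /n/ (coronal), it takes -po, giving *awnikowonpo*.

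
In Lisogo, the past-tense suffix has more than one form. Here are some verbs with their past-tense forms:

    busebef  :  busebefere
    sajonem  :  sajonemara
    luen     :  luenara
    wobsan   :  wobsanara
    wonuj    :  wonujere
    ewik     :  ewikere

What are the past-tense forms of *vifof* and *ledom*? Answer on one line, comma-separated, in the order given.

The alternation tracks the final consonant of the stem — -ara when the stem ends in a nasal (*sajonem*, *luen*, *wobsan*); -ere when the stem ends in a non-nasal consonant (*busebef*, *wonuj*, *ewik*).
The final consonant of *vifof* is /f/, which is non-nasal, so the suffix is -ere, giving *vifofere*.
*ledom* — final consonant /m/ (a nasal) → -ara → *ledomara*.

vifofere, ledomara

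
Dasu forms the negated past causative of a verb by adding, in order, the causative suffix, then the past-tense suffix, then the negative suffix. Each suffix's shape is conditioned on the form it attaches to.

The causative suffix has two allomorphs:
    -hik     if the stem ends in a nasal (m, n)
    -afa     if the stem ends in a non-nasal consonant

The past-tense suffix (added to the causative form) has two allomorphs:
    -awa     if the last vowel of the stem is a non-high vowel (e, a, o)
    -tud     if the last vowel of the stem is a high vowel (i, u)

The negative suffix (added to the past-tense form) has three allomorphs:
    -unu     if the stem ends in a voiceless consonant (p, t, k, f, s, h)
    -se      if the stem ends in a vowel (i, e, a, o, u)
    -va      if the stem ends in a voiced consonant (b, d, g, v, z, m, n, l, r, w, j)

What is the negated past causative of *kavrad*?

kavradafaawase

*kavrad*: final consonant = /d/, non-nasal → -afa → *kavradafa*.
The last vowel of the causative form *kavradafa* is /a/, which is a non-high vowel, so the past-tense suffix is -awa, giving *kavradafaawa*.
The past-tense form *kavradafaawa*: final sound = /a/, a vowel → -se → *kavradafaawase*.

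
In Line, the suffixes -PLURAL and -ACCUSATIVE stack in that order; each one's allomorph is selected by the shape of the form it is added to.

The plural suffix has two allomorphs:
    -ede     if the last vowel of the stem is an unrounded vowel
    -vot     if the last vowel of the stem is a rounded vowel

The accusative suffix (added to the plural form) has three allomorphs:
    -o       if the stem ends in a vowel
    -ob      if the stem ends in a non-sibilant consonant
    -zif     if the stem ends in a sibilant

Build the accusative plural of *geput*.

*geput*: last vowel = /u/, a rounded vowel → -vot → *geputvot*.
The final sound of the plural form *geputvot* is /t/, which is a non-sibilant consonant, so the accusative suffix is -ob, giving *geputvotob*.

geputvotob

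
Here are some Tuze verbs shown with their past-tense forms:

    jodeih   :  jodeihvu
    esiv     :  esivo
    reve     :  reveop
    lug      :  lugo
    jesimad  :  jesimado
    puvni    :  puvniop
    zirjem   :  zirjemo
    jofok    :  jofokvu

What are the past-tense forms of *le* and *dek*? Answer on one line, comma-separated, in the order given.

The pattern is voicing of the final sound: -vu when the stem ends in a voiceless consonant (*jodeih*, *jofok*); -o when the stem ends in a voiced consonant (*esiv*, *lug*, *jesimad*, *zirjem*); -op when the stem ends in a vowel (*reve*, *puvni*).
The final sound of *le* is /e/, which is a vowel, so the suffix is -op, giving *leop*.
*dek*: final sound = /k/, a voiceless consonant → -vu → *dekvu*.

leop, dekvu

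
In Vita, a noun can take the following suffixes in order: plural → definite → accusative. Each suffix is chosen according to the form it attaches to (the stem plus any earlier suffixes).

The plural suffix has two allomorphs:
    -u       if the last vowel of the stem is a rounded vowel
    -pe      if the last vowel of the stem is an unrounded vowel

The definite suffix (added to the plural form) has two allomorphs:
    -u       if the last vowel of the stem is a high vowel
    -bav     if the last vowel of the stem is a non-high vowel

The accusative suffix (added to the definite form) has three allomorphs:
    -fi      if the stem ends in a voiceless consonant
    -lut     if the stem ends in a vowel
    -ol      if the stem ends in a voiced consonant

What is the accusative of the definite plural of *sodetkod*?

*sodetkod* — last vowel /o/ (a rounded vowel) → -u → *sodetkodu*.
The last vowel of the plural form *sodetkodu* is /u/, which is a high vowel, so the definite suffix is -u, giving *sodetkoduu*.
The definite form *sodetkoduu*: final sound = /u/, a vowel → -lut → *sodetkoduulut*.

sodetkoduulut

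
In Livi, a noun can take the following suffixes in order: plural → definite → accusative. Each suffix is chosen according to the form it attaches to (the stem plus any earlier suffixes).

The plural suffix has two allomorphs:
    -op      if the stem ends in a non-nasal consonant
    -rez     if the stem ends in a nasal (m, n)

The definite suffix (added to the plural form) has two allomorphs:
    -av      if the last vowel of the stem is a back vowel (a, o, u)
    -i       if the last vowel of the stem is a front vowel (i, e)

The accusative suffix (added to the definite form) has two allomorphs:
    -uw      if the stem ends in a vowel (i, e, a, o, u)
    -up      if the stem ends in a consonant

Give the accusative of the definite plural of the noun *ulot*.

ulotopavup

Since the final consonant of *ulot* is /t/ (non-nasal), it takes -op, giving *ulotop*.
The plural form *ulotop* — last vowel /o/ (a back vowel) → -av → *ulotopav*.
Since the final sound of the definite form *ulotopav* is /v/ (a consonant), it takes -up, giving *ulotopavup*.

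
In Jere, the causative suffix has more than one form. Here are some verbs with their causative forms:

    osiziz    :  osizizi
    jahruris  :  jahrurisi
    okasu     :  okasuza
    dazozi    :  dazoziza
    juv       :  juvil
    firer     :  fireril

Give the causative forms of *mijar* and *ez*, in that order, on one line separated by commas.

mijaril, ezi

The pattern is sibilance of the final sound: -i when the stem ends in a sibilant (*osiziz*, *jahruris*); -il when the stem ends in a non-sibilant consonant (*juv*, *firer*); -za when the stem ends in a vowel (*okasu*, *dazozi*).
Since the final sound of *mijar* is /r/ (a non-sibilant consonant), it takes -il, giving *mijaril*.
*ez*: final sound = /z/, a sibilant → -i → *ezi*.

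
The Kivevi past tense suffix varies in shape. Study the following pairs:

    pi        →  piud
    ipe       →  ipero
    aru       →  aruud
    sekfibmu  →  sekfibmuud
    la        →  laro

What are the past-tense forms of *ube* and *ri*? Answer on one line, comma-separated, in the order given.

The pattern is height harmony: -ud when the last vowel of the stem is a high vowel (*pi*, *aru*, *sekfibmu*); -ro when the last vowel of the stem is a non-high vowel (*ipe*, *la*).
The last vowel of *ube* is /e/, which is a non-high vowel, so the suffix is -ro, giving *ubero*.
*ri*: last vowel = /i/, a high vowel → -ud → *riud*.

ubero, riud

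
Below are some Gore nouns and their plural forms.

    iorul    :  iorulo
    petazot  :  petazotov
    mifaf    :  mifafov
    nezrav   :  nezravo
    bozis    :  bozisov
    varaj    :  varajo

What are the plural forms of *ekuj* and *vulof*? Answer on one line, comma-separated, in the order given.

ekujo, vulofov

The suffix is conditioned by the final consonant: -ov when the stem ends in a voiceless consonant (*petazot*, *mifaf*, *bozis*); -o when the stem ends in a voiced consonant (*iorul*, *nezrav*, *varaj*).
The final consonant of *ekuj* is /j/, which is voiced, so the suffix is -o, giving *ekujo*.
The final consonant of *vulof* is /f/, which is voiceless, so the suffix is -ov, giving *vulofov*.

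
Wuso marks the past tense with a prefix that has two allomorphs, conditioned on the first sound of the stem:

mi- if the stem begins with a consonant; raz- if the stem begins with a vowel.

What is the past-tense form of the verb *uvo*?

razuvo

*uvo*: first sound = /u/, a vowel → raz- → *razuvo*.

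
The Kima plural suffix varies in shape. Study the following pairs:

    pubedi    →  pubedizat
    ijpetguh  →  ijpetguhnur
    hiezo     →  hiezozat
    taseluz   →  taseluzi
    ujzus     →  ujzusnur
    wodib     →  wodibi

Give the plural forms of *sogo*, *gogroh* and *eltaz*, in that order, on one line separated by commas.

sogozat, gogrohnur, eltazi

The alternation tracks the final sound of the stem — -nur when the stem ends in a voiceless consonant (*ijpetguh*, *ujzus*); -i when the stem ends in a voiced consonant (*taseluz*, *wodib*); -zat when the stem ends in a vowel (*pubedi*, *hiezo*).
*sogo* — final sound /o/ (a vowel) → -zat → *sogozat*.
*gogroh* — final sound /h/ (a voiceless consonant) → -nur → *gogrohnur*.
The final sound of *eltaz* is /z/, which is a voiced consonant, so the suffix is -i, giving *eltazi*.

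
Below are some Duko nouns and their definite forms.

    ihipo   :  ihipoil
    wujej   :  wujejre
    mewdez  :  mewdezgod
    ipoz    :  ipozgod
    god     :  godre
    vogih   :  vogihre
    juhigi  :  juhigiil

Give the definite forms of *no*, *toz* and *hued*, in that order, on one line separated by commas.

The pattern is sibilance of the final sound: -god when the stem ends in a sibilant (*mewdez*, *ipoz*); -re when the stem ends in a non-sibilant consonant (*wujej*, *god*, *vogih*); -il when the stem ends in a vowel (*ihipo*, *juhigi*).
The final sound of *no* is /o/, which is a vowel, so the suffix is -il, giving *noil*.
*toz*: final sound = /z/, a sibilant → -god → *tozgod*.
*hued*: final sound = /d/, a non-sibilant consonant → -re → *huedre*.

noil, tozgod, huedre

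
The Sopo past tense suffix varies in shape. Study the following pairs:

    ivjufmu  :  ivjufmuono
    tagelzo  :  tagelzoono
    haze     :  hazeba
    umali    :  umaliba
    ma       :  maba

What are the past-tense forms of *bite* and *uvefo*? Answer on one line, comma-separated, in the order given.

The alternation tracks the last vowel of the stem — -ono when the last vowel of the stem is a rounded vowel (*ivjufmu*, *tagelzo*); -ba when the last vowel of the stem is an unrounded vowel (*haze*, *umali*, *ma*).
*bite* — last vowel /e/ (an unrounded vowel) → -ba → *biteba*.
*uvefo* — last vowel /o/ (a rounded vowel) → -ono → *uvefoono*.

biteba, uvefoono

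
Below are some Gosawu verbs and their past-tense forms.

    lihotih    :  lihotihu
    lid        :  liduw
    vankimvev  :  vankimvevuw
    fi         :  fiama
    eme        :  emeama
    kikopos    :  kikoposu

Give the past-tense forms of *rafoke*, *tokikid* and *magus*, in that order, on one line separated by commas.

rafokeama, tokikiduw, magusu

The suffix is conditioned by the final sound: -u when the stem ends in a voiceless consonant (*lihotih*, *kikopos*); -uw when the stem ends in a voiced consonant (*lid*, *vankimvev*); -ama when the stem ends in a vowel (*fi*, *eme*).
The final sound of *rafoke* is /e/, which is a vowel, so the suffix is -ama, giving *rafokeama*.
Since the final sound of *tokikid* is /d/ (a voiced consonant), it takes -uw, giving *tokikiduw*.
*magus* — final sound /s/ (a voiceless consonant) → -u → *magusu*.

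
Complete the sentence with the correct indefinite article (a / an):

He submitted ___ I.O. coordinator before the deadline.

The indefinite article is chosen by the initial *sound* of the following word, not its spelling.
The initialism *I.O.* is read letter by letter; the first letter, I, is pronounced /aɪ/, which begins with a vowel sound.
So the article is *an*: He submitted an I.O. coordinator before the deadline.

an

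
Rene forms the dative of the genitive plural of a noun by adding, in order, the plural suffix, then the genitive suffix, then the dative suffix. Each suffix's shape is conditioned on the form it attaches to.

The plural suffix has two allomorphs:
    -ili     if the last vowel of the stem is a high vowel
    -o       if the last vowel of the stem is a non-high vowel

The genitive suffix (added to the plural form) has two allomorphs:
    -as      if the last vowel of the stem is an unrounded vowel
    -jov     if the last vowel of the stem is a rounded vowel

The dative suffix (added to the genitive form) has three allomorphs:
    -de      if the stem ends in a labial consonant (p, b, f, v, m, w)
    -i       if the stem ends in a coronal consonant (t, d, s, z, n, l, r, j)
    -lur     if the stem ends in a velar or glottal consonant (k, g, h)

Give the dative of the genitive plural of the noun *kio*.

The last vowel of *kio* is /o/, which is a non-high vowel, so the plural suffix is -o, giving *kioo*.
The plural form *kioo*: last vowel = /o/, a rounded vowel → -jov → *kioojov*.
The genitive form *kioojov* — final consonant /v/ (labial) → -de → *kioojovde*.

kioojovde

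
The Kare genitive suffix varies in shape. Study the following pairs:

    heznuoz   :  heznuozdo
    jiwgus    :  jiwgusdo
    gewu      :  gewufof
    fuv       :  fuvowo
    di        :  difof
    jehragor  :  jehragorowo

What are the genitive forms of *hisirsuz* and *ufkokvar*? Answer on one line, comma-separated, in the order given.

The alternation tracks the final sound of the stem — -do when the stem ends in a sibilant (*heznuoz*, *jiwgus*); -owo when the stem ends in a non-sibilant consonant (*fuv*, *jehragor*); -fof when the stem ends in a vowel (*gewu*, *di*).
Since the final sound of *hisirsuz* is /z/ (a sibilant), it takes -do, giving *hisirsuzdo*.
Since the final sound of *ufkokvar* is /r/ (a non-sibilant consonant), it takes -owo, giving *ufkokvarowo*.

hisirsuzdo, ufkokvarowo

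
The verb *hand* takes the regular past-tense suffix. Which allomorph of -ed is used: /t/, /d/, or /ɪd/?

/ɪd/

The stem *hand* ends in /t/ or /d/.
The -ed suffix is realized as /ɪd/ after /t, d/; as /t/ after other voiceless consonants; and as /d/ after other voiced sounds.
So -ed on *hand* is pronounced /ɪd/.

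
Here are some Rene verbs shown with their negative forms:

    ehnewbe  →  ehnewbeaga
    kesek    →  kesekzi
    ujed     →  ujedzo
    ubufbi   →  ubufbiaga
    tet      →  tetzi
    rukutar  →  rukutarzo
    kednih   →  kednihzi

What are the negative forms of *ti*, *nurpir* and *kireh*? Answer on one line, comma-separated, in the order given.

The pattern is voicing of the final sound: -zi when the stem ends in a voiceless consonant (*kesek*, *tet*, *kednih*); -zo when the stem ends in a voiced consonant (*ujed*, *rukutar*); -aga when the stem ends in a vowel (*ehnewbe*, *ubufbi*).
*ti*: final sound = /i/, a vowel → -aga → *tiaga*.
The final sound of *nurpir* is /r/, which is a voiced consonant, so the suffix is -zo, giving *nurpirzo*.
*kireh* — final sound /h/ (a voiceless consonant) → -zi → *kirehzi*.

tiaga, nurpirzo, kirehzi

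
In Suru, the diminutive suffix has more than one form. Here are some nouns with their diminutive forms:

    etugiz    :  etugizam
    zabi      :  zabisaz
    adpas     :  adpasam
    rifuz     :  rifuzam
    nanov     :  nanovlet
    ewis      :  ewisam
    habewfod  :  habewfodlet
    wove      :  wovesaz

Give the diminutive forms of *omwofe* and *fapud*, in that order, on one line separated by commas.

omwofesaz, fapudlet

Looking at the final sound of each stem: -am when the stem ends in a sibilant (*etugiz*, *adpas*, *rifuz*, *ewis*); -let when the stem ends in a non-sibilant consonant (*nanov*, *habewfod*); -saz when the stem ends in a vowel (*zabi*, *wove*).
*omwofe*: final sound = /e/, a vowel → -saz → *omwofesaz*.
The final sound of *fapud* is /d/, which is a non-sibilant consonant, so the suffix is -let, giving *fapudlet*.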